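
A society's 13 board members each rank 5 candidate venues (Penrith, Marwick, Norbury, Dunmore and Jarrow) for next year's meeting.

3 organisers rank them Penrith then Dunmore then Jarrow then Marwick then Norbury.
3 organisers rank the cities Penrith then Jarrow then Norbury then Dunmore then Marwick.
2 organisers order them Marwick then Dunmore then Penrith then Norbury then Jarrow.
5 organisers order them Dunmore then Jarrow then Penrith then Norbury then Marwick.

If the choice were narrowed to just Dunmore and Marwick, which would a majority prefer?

Ballots ranking Dunmore above Marwick: 3 + 3 + 5 = 11.
Ballots ranking Marwick above Dunmore: 13 − 11 = 2.
Dunmore wins the head-to-head 11–2.

Dunmore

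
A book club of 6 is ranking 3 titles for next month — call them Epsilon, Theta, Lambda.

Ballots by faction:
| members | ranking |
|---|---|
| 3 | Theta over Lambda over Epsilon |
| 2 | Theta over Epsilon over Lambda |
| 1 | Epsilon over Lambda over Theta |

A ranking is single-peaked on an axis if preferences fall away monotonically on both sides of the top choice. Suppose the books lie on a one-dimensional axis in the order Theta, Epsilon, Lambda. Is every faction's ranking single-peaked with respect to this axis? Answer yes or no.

no

Axis positions: Theta=1, Epsilon=2, Lambda=3.
Faction 1: ranking walks positions 1-3-2; Lambda is ranked above Epsilon even though Epsilon lies between Lambda and the peak Theta on the axis — preferences dip and rise again. Not single-peaked.
Faction 2 (peak Theta at position 1): ranking walks positions 1-2-3, expanding outward from the peak — single-peaked.
Faction 3 (peak Epsilon at position 2): ranking walks positions 2-3-1, expanding outward from the peak — single-peaked.
Faction 1 violates single-peakedness, so the profile is not single-peaked on this axis.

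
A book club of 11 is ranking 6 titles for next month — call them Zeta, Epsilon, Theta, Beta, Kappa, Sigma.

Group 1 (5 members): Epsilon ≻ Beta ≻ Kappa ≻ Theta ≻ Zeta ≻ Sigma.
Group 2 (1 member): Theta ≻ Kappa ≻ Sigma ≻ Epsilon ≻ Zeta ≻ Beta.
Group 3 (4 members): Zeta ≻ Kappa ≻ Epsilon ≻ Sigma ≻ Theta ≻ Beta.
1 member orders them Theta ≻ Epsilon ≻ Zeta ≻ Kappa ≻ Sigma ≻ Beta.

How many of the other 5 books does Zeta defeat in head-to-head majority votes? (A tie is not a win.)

2

Zeta against each rival (11 members):
Zeta–Epsilon: Epsilon 7–4.
Zeta vs Theta: Theta wins 7–4.
Zeta vs Beta: Zeta is ranked higher on 1+4+1 = 6 ballots, Beta on 5. Zeta wins 6–5.
Zeta vs Kappa: 4+1 = 5 for Zeta, 6 for Kappa — Kappa by 6–5.
Zeta vs Sigma: 5+4+1 = 10 for Zeta, 1 for Sigma — Zeta by 10–1.
Zeta beats Beta, Sigma; loses to Epsilon, Theta, Kappa — 2 pairwise wins.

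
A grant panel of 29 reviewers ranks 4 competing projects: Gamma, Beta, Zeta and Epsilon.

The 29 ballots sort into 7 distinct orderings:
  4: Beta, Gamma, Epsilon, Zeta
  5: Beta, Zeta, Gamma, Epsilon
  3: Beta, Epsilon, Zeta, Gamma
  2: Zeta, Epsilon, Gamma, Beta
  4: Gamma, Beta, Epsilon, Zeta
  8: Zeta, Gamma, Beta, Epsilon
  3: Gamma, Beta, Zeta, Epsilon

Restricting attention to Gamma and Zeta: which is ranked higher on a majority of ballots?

Ballots ranking Gamma above Zeta: 4 + 4 + 3 = 11.
Ballots ranking Zeta above Gamma: 29 − 11 = 18.
Zeta wins the head-to-head 18–11.

Zeta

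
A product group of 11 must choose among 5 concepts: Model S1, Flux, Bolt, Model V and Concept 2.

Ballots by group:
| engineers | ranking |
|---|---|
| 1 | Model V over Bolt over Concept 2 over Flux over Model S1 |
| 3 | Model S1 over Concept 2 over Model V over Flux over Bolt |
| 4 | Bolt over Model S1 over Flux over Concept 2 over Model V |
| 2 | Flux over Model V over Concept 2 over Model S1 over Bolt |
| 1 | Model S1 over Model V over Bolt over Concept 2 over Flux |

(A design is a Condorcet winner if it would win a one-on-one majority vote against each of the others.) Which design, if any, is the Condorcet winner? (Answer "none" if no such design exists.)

Head-to-head results (11 engineers):
Model S1–Flux: Model S1 8–3.
Model S1 vs Bolt: Model S1 wins 6–5.
Model S1 vs Model V: Model S1, 8–3.
Model S1–Concept 2: Model S1 8–3.
Flux–Bolt: Bolt 6–5.
Flux vs Model V: Flux wins 6–5.
Flux vs Concept 2: Flux, 6–5.
Bolt vs Model V: Model V, 7–4.
Bolt vs Concept 2: Bolt wins 6–5.
Model V vs Concept 2: Concept 2 wins 7–4.
Model S1 beats each of Flux, Bolt, Model V, Concept 2 — Model S1 is the Condorcet winner.

Model S1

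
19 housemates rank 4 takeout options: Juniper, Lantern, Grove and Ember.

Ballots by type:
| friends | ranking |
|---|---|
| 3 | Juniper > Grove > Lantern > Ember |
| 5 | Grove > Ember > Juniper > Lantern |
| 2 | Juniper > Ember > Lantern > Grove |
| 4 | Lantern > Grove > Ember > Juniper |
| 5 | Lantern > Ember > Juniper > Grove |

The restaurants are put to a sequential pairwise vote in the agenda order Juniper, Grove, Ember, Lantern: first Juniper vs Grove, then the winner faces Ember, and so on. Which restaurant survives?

Round 1: Juniper vs Grove — 10–9, Juniper advances.
Round 2: Juniper vs Ember — 5–14, Ember advances.
Round 3: Ember vs Lantern — 7–12, Lantern advances.
Lantern survives the agenda.

Lantern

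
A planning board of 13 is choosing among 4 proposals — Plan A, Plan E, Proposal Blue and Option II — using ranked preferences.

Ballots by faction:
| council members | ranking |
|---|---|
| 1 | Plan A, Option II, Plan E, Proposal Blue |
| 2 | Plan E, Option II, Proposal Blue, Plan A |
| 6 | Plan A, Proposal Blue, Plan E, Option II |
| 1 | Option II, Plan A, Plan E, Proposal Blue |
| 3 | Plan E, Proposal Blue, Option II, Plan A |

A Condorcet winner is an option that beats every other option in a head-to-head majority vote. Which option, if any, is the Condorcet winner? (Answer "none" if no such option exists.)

Pairwise majorities:
Plan A–Plan E: Plan A 8–5.
Plan A vs Proposal Blue: Plan A, 8–5.
Plan A vs Option II: Plan A, 7–6.
Plan E vs Proposal Blue: Plan E, 7–6.
Plan E–Option II: Plan E 11–2.
Proposal Blue vs Option II: Proposal Blue wins 9–4.
Plan A defeats every rival head-to-head and is the Condorcet winner.

Plan A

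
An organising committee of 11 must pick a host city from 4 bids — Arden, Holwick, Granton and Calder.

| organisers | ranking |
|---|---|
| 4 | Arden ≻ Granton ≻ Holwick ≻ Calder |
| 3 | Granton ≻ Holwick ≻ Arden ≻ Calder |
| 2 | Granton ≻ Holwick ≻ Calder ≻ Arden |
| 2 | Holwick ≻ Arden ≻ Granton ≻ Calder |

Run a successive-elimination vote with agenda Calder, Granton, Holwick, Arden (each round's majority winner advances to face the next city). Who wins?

Arden

Round 1: Calder vs Granton — 0–11, Granton advances.
Round 2: Granton vs Holwick — 9–2, Granton advances.
Round 3: Granton vs Arden — 5–6, Arden advances.
The agenda winner is Arden.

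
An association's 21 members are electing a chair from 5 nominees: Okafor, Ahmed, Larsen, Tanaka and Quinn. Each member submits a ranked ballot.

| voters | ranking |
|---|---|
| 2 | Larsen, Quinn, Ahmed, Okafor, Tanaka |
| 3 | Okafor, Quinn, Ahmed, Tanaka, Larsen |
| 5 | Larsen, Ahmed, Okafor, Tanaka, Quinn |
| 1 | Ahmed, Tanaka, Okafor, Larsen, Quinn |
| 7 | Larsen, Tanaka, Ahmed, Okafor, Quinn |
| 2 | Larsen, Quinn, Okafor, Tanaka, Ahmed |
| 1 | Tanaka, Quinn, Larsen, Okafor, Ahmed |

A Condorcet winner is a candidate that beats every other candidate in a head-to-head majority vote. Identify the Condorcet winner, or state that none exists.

Pairwise majorities:
Okafor vs Ahmed: Okafor is ranked higher on 3+2+1 = 6 ballots, Ahmed on 15. Ahmed wins 15–6.
Okafor vs Larsen: 3+1 = 4 for Okafor, 17 for Larsen — Larsen by 17–4.
Okafor vs Tanaka: Okafor is ranked higher on 2+3+5+2 = 12 ballots, Tanaka on 9. Okafor wins 12–9.
Okafor vs Quinn: 3+5+1+7 = 16 for Okafor, 5 for Quinn — Okafor by 16–5.
Ahmed vs Larsen: 4 to 17, Larsen.
Ahmed vs Tanaka: Ahmed is ranked higher on 2+3+5+1 = 11 ballots, Tanaka on 10. Ahmed wins 11–10.
Ahmed vs Quinn: Ahmed is ranked higher on 5+1+7 = 13 ballots, Quinn on 8. Ahmed wins 13–8.
Larsen vs Tanaka: Larsen is ranked higher on 2+5+7+2 = 16 ballots, Tanaka on 5. Larsen wins 16–5.
Larsen vs Quinn: 2+5+1+7+2 = 17 for Larsen, 4 for Quinn — Larsen by 17–4.
Tanaka vs Quinn: 14 to 7, Tanaka.
Only Larsen has no losses; Larsen is the Condorcet winner.

Larsen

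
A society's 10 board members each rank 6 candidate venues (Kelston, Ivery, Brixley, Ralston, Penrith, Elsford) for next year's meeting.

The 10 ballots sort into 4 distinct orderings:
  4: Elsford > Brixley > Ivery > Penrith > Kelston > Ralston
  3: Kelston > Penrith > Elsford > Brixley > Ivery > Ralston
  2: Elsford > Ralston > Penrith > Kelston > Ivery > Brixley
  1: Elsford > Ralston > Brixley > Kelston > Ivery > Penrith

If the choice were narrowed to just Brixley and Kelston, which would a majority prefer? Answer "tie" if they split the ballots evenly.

tie

Ballots ranking Brixley above Kelston: 4 + 1 = 5.
Ballots ranking Kelston above Brixley: 10 − 5 = 5.
5–5: the pair ties.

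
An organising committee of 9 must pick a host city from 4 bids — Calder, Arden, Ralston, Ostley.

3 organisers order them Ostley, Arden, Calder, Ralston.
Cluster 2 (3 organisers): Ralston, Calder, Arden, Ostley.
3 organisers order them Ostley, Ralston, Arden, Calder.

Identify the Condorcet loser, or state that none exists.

Head-to-head results (9 organisers):
Calder–Arden: Arden 6–3.
Calder vs Ralston: 3 for Calder, 6 for Ralston — Ralston by 6–3.
Calder–Ostley: Ostley 6–3.
Arden vs Ralston: Ralston wins 6–3.
Arden vs Ostley: Ostley, 6–3.
Ralston–Ostley: Ostley 6–3.
Calder is beaten in every head-to-head and is the Condorcet loser.

Calder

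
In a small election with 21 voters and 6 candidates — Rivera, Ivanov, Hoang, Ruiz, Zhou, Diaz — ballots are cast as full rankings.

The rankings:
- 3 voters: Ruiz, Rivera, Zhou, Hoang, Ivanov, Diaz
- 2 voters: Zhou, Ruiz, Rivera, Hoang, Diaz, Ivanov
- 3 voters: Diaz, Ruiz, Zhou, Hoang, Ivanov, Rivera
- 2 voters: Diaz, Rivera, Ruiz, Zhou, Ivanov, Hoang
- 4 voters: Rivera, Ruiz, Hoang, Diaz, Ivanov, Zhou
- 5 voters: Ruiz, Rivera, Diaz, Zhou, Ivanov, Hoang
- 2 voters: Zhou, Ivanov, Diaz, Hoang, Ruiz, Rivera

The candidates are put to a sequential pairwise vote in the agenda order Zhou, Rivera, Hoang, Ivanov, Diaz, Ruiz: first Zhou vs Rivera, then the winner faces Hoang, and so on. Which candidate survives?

Ruiz

Round 1: Zhou vs Rivera — 7–14, Rivera advances.
Round 2: Rivera vs Hoang — 16–5, Rivera advances.
Round 3: Rivera vs Ivanov — 16–5, Rivera advances.
Round 4: Rivera vs Diaz — 14–7, Rivera advances.
Round 5: Rivera vs Ruiz — 6–15, Ruiz advances.
The agenda winner is Ruiz.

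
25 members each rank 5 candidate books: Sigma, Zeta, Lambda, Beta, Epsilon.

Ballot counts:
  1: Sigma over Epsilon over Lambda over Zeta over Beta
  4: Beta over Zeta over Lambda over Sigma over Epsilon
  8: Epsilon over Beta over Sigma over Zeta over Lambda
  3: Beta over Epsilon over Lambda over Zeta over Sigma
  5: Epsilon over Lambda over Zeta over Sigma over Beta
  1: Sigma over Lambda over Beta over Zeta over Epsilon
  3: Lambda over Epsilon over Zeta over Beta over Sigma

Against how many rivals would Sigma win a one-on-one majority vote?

Sigma against each rival (25 members):
Sigma vs Zeta: Sigma preferred on 1+8+1 = 10 ballots; Zeta wins 15–10.
Sigma vs Lambda: Sigma is ranked higher on 1+8+1 = 10 ballots, Lambda on 15. Lambda wins 15–10.
Sigma–Beta: Beta 18–7.
Sigma–Epsilon: Epsilon 19–6.
Sigma beats no one; loses to Zeta, Lambda, Beta, Epsilon — 0 pairwise wins.

0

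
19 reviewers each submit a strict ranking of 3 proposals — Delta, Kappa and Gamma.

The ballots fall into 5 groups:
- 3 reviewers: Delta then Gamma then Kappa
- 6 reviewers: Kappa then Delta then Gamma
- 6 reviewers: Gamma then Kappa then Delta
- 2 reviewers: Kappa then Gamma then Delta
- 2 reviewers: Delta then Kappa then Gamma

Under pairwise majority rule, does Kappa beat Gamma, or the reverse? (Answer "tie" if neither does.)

Kappa

Ballots ranking Kappa above Gamma: 6 + 2 + 2 = 10.
Ballots ranking Gamma above Kappa: 19 − 10 = 9.
Kappa wins the head-to-head 10–9.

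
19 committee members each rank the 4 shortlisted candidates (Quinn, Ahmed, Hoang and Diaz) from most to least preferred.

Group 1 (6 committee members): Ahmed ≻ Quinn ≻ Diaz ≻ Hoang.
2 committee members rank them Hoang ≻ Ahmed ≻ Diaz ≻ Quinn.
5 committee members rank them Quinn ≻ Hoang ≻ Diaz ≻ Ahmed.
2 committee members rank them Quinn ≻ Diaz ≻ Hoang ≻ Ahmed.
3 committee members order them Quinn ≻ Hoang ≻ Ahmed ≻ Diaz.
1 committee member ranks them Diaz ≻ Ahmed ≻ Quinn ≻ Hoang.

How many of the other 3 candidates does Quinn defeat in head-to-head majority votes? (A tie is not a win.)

Quinn against each rival (19 committee members):
Quinn vs Ahmed: Quinn, 10–9.
Quinn vs Hoang: Quinn is ranked higher on 6+5+2+3+1 = 17 ballots, Hoang on 2. Quinn wins 17–2.
Quinn vs Diaz: Quinn, 16–3.
Quinn beats Ahmed, Hoang, Diaz — 3 pairwise wins.

3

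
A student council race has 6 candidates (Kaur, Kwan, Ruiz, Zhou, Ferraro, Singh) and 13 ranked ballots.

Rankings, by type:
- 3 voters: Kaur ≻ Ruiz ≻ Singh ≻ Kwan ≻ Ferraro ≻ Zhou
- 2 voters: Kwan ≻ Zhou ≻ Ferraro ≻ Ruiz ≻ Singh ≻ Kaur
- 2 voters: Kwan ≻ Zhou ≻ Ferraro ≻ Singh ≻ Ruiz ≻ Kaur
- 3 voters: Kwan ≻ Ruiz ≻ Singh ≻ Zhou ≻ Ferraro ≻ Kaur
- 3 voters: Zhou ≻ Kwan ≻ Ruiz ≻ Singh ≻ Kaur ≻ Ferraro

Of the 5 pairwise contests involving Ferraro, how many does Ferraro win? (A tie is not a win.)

Ferraro against each rival (13 voters):
Ferraro vs Kaur: 2+2+3 = 7 for Ferraro, 6 for Kaur — Ferraro by 7–6.
Ferraro vs Kwan: Ferraro is ranked higher on 0 ballots, Kwan on 13. Kwan wins 13–0.
Ferraro vs Ruiz: Ruiz wins 9–4.
Ferraro vs Zhou: 3 for Ferraro, 10 for Zhou — Zhou by 10–3.
Ferraro vs Singh: Singh, 9–4.
Ferraro beats Kaur; loses to Kwan, Ruiz, Zhou, Singh — 1 pairwise win.

1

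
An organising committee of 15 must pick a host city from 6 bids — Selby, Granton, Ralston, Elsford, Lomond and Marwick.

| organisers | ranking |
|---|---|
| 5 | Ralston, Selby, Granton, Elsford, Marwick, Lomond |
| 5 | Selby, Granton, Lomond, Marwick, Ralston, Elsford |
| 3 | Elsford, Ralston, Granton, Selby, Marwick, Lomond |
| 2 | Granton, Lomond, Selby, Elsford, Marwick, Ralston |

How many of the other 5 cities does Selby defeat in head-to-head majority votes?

Selby against each rival (15 organisers):
Selby vs Granton: Selby preferred on 5+5 = 10 ballots; Selby wins 10–5.
Selby vs Ralston: Selby is ranked higher on 5+2 = 7 ballots, Ralston on 8. Ralston wins 8–7.
Selby vs Elsford: Selby is ranked higher on 5+5+2 = 12 ballots, Elsford on 3. Selby wins 12–3.
Selby vs Lomond: Selby, 13–2.
Selby vs Marwick: 5+5+3+2 = 15 for Selby, 0 for Marwick — Selby by 15–0.
Selby beats Granton, Elsford, Lomond, Marwick; loses to Ralston — 4 pairwise wins.

4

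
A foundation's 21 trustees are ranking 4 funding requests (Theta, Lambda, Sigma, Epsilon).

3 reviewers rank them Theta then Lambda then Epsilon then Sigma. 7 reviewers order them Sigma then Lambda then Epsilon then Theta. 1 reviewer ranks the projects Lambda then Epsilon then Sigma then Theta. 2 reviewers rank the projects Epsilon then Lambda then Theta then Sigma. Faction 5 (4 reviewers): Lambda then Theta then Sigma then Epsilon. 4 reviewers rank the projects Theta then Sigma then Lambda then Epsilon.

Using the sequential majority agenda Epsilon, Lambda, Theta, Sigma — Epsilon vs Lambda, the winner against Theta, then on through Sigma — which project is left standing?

Round 1: Epsilon vs Lambda — 2–19, Lambda advances.
Round 2: Lambda vs Theta — 14–7, Lambda advances.
Round 3: Lambda vs Sigma — 10–11, Sigma advances.
Sigma survives the agenda.

Sigma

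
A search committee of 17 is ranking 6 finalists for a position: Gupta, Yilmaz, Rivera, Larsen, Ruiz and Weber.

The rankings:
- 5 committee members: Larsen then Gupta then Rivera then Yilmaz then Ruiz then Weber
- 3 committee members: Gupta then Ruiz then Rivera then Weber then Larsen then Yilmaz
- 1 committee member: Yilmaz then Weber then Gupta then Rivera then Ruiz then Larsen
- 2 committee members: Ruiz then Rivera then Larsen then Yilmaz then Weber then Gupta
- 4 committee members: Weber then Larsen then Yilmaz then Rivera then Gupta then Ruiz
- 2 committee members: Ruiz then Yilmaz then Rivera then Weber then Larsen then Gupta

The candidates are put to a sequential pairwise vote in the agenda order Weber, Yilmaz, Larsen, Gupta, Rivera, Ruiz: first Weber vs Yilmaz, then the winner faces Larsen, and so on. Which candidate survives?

Larsen

Round 1: Weber vs Yilmaz — 7–10, Yilmaz advances.
Round 2: Yilmaz vs Larsen — 3–14, Larsen advances.
Round 3: Larsen vs Gupta — 13–4, Larsen advances.
Round 4: Larsen vs Rivera — 9–8, Larsen advances.
Round 5: Larsen vs Ruiz — 9–8, Larsen advances.
The agenda winner is Larsen.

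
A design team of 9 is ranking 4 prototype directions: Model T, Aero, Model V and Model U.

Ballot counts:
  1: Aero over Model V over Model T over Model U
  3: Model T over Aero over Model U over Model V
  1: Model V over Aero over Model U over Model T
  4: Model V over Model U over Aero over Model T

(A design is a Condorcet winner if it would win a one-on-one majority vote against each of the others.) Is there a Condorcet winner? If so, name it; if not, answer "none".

Model V

Check each pair by majority over 9 ballots:
Model T vs Aero: Aero, 6–3.
Model T vs Model V: Model V, 6–3.
Model T vs Model U: Model U, 5–4.
Aero vs Model V: Model V wins 5–4.
Aero–Model U: Aero 5–4.
Model V–Model U: Model V 6–3.
Model V beats each of Model T, Aero, Model U — Model V is the Condorcet winner.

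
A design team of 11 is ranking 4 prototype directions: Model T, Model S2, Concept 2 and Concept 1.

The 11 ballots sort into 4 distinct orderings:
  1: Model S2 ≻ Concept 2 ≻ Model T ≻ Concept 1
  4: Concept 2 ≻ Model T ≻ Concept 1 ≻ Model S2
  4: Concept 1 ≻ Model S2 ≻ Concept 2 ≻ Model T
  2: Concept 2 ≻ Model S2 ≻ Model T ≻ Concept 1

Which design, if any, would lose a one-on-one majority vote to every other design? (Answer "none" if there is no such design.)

Head-to-head results (11 engineers):
Model T vs Model S2: Model S2 wins 7–4.
Model T vs Concept 2: Concept 2 wins 11–0.
Model T vs Concept 1: Model T, 7–4.
Model S2 vs Concept 2: Concept 2, 6–5.
Model S2–Concept 1: Concept 1 8–3.
Concept 2 vs Concept 1: Concept 2 is ranked higher on 1+4+2 = 7 ballots, Concept 1 on 4. Concept 2 wins 7–4.
Each design has at least one pairwise win (Model T beats Concept 1; Model S2 beats Model T; Concept 2 beats Model T; Concept 1 beats Model S2) — no Condorcet loser.

none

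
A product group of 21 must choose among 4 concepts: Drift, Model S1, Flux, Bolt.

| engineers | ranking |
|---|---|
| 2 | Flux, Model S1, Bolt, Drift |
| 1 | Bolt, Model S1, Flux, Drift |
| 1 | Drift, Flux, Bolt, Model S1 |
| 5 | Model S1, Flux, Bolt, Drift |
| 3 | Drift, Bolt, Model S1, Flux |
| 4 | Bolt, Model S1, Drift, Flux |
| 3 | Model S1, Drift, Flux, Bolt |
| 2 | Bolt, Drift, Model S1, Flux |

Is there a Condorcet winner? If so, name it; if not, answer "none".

Head-to-head results (21 engineers):
Drift vs Model S1: 1+3+2 = 6 for Drift, 15 for Model S1 — Model S1 by 15–6.
Drift vs Flux: Drift is ranked higher on 1+3+4+3+2 = 13 ballots, Flux on 8. Drift wins 13–8.
Drift vs Bolt: Drift preferred on 1+3+3 = 7 ballots; Bolt wins 14–7.
Model S1 vs Flux: 1+5+3+4+3+2 = 18 for Model S1, 3 for Flux — Model S1 by 18–3.
Model S1 vs Bolt: Model S1 preferred on 2+5+3 = 10 ballots; Bolt wins 11–10.
Flux vs Bolt: 2+1+5+3 = 11 for Flux, 10 for Bolt — Flux by 11–10.
Each design drops at least one matchup (Drift loses to Model S1; Model S1 loses to Bolt; Flux loses to Drift; Bolt loses to Flux); the cycle Drift beats Flux beats Bolt beats Drift rules out a Condorcet winner.

none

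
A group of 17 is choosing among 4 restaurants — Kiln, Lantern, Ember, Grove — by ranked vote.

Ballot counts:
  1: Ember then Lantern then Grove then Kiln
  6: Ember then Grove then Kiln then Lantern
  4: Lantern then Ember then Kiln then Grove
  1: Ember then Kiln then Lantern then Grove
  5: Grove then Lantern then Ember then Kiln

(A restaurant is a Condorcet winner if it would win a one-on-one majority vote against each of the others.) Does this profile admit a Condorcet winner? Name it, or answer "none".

Check each pair by majority over 17 ballots:
Kiln–Lantern: Lantern 10–7.
Kiln–Ember: Ember 17–0.
Kiln–Grove: Grove 12–5.
Lantern vs Ember: Lantern, 9–8.
Lantern–Grove: Grove 11–6.
Ember vs Grove: Ember wins 12–5.
No restaurant is unbeaten: Kiln loses to Lantern; Lantern loses to Grove; Ember loses to Lantern; Grove loses to Ember. In particular Lantern → Ember → Grove → Lantern is a majority cycle — no Condorcet winner exists.

none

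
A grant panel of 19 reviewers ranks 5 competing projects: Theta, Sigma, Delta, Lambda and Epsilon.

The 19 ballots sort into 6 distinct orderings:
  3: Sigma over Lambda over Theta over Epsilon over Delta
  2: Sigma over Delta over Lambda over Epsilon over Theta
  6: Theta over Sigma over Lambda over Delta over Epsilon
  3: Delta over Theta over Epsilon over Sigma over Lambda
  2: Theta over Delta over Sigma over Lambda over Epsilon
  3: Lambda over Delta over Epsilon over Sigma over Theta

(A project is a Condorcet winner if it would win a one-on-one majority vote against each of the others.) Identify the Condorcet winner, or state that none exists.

Head-to-head results (19 reviewers):
Theta vs Sigma: Theta wins 11–8.
Theta vs Delta: Theta wins 11–8.
Theta–Lambda: Theta 11–8.
Theta vs Epsilon: Theta, 14–5.
Sigma vs Delta: Sigma, 11–8.
Sigma vs Lambda: Sigma, 16–3.
Sigma vs Epsilon: Sigma, 13–6.
Delta–Lambda: Lambda 12–7.
Delta vs Epsilon: Delta, 16–3.
Lambda vs Epsilon: Lambda wins 16–3.
Only Theta has no losses; Theta is the Condorcet winner.

Theta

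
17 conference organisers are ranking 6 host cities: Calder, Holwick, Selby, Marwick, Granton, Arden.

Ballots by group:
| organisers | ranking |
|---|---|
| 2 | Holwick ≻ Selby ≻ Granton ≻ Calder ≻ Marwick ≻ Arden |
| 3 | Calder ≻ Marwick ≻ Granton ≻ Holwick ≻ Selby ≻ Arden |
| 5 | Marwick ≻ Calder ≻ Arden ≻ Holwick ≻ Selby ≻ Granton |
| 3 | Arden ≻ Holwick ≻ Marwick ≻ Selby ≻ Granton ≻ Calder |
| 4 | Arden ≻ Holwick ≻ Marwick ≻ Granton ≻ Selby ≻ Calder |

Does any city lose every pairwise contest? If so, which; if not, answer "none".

none

Pairwise majorities:
Calder vs Holwick: 3+5 = 8 for Calder, 9 for Holwick — Holwick by 9–8.
Calder vs Selby: Calder preferred on 3+5 = 8 ballots; Selby wins 9–8.
Calder vs Marwick: 5 to 12, Marwick.
Calder–Granton: Granton 9–8.
Calder vs Arden: 2+3+5 = 10 for Calder, 7 for Arden — Calder by 10–7.
Holwick vs Selby: Holwick, 17–0.
Holwick vs Marwick: Holwick wins 9–8.
Holwick vs Granton: Holwick, 14–3.
Holwick–Arden: Arden 12–5.
Selby vs Marwick: Selby is ranked higher on 2 ballots, Marwick on 15. Marwick wins 15–2.
Selby vs Granton: 2+5+3 = 10 for Selby, 7 for Granton — Selby by 10–7.
Selby–Arden: Arden 12–5.
Marwick vs Granton: 15 to 2, Marwick.
Marwick vs Arden: Marwick is ranked higher on 2+3+5 = 10 ballots, Arden on 7. Marwick wins 10–7.
Granton vs Arden: 5 to 12, Arden.
No city is winless: Calder beats Arden; Holwick beats Calder; Selby beats Calder; Marwick beats Calder; Granton beats Calder; Arden beats Holwick. There is no Condorcet loser.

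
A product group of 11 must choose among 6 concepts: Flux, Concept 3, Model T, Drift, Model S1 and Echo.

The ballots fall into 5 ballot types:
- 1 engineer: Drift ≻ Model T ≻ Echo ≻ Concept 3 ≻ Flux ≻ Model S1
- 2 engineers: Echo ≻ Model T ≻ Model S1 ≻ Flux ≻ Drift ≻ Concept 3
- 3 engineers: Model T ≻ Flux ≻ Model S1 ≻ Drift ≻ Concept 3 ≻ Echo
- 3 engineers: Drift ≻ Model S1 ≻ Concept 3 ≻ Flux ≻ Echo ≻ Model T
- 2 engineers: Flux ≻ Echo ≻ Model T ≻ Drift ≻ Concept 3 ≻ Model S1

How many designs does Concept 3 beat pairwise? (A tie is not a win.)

Concept 3 against each rival (11 engineers):
Concept 3 vs Flux: 4 to 7, Flux.
Concept 3 vs Model T: Model T, 8–3.
Concept 3 vs Drift: 0 for Concept 3, 11 for Drift — Drift by 11–0.
Concept 3 vs Model S1: 1+2 = 3 for Concept 3, 8 for Model S1 — Model S1 by 8–3.
Concept 3 vs Echo: 3+3 = 6 for Concept 3, 5 for Echo — Concept 3 by 6–5.
Concept 3 beats Echo; loses to Flux, Model T, Drift, Model S1 — 1 pairwise win.

1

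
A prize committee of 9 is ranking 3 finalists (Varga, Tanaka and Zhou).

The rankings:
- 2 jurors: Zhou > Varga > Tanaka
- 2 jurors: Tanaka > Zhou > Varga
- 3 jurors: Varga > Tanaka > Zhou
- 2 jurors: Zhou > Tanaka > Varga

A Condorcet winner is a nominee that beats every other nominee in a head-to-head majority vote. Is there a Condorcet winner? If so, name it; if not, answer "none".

Head-to-head results (9 jurors):
Varga vs Tanaka: 5 to 4, Varga.
Varga–Zhou: Zhou 6–3.
Tanaka–Zhou: Tanaka 5–4.
Each nominee drops at least one matchup (Varga loses to Zhou; Tanaka loses to Varga; Zhou loses to Tanaka); the cycle Varga beats Tanaka beats Zhou beats Varga rules out a Condorcet winner.

none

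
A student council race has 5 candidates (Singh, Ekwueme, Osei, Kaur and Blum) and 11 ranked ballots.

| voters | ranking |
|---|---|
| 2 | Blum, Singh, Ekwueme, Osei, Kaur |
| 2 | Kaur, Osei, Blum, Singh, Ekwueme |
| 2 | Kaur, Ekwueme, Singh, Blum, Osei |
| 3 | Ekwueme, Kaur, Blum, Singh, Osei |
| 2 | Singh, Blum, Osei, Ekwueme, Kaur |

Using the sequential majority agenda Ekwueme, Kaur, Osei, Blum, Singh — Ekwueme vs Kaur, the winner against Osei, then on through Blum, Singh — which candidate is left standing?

Blum

Round 1: Ekwueme vs Kaur — 7–4, Ekwueme advances.
Round 2: Ekwueme vs Osei — 7–4, Ekwueme advances.
Round 3: Ekwueme vs Blum — 5–6, Blum advances.
Round 4: Blum vs Singh — 7–4, Blum advances.
The agenda winner is Blum.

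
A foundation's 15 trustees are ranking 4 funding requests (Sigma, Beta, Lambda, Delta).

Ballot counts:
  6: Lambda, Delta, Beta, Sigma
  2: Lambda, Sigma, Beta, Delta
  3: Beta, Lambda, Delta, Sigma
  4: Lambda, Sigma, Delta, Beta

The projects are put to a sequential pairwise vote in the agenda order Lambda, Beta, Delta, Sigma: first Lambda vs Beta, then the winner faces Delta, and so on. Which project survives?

Round 1: Lambda vs Beta — 12–3, Lambda advances.
Round 2: Lambda vs Delta — 15–0, Lambda advances.
Round 3: Lambda vs Sigma — 15–0, Lambda advances.
The agenda winner is Lambda.

Lambda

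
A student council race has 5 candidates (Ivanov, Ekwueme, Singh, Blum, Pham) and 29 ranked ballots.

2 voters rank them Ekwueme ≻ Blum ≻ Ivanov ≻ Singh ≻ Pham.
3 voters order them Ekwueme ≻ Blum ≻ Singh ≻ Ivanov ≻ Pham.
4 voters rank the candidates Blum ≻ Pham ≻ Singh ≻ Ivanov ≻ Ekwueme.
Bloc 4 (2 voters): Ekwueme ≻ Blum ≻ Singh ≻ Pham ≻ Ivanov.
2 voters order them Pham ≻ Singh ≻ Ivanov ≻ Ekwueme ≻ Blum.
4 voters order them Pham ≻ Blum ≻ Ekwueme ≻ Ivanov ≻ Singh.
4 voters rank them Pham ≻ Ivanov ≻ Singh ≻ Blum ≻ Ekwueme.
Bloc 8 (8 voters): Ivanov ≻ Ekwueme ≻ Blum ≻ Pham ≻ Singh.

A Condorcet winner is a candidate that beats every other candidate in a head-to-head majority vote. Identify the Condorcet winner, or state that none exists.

Pairwise majorities:
Ivanov vs Ekwueme: Ivanov, 18–11.
Ivanov–Singh: Ivanov 18–11.
Ivanov vs Blum: Blum, 15–14.
Ivanov–Pham: Pham 16–13.
Ekwueme vs Singh: Ekwueme, 19–10.
Ekwueme–Blum: Ekwueme 17–12.
Ekwueme vs Pham: 2+3+2+8 = 15 for Ekwueme, 14 for Pham — Ekwueme by 15–14.
Singh vs Blum: 2+4 = 6 for Singh, 23 for Blum — Blum by 23–6.
Singh vs Pham: Singh preferred on 2+3+2 = 7 ballots; Pham wins 22–7.
Blum vs Pham: 2+3+4+2+8 = 19 for Blum, 10 for Pham — Blum by 19–10.
Every candidate loses at least once (Ivanov loses to Blum; Ekwueme loses to Ivanov; Singh loses to Ivanov; Blum loses to Ekwueme; Pham loses to Ekwueme). The majority relation contains the cycle Ivanov > Ekwueme > Blum > Ivanov, so there is no Condorcet winner.

none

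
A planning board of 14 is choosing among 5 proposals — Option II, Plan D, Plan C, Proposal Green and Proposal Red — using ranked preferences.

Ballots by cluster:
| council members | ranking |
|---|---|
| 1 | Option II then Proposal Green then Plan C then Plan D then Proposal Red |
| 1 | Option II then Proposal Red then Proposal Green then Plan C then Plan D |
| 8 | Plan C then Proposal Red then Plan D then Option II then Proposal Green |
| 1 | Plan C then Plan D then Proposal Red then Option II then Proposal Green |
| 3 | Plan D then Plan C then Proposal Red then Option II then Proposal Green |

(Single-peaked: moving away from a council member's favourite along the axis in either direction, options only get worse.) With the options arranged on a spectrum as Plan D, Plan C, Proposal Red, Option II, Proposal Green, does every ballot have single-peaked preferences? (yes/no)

no

Axis positions: Plan D=1, Plan C=2, Proposal Red=3, Option II=4, Proposal Green=5.
Cluster 1: ranking walks positions 4-5-2-1-3; Plan C is ranked above Proposal Red even though Proposal Red lies between Plan C and the peak Option II on the axis — preferences dip and rise again. Not single-peaked.
Cluster 2 (peak Option II at position 4): ranking walks positions 4-3-5-2-1, expanding outward from the peak — single-peaked.
Cluster 3 (peak Plan C at position 2): ranking walks positions 2-3-1-4-5, expanding outward from the peak — single-peaked.
Cluster 4 (peak Plan C at position 2): ranking walks positions 2-1-3-4-5, expanding outward from the peak — single-peaked.
Cluster 5 (peak Plan D at position 1): ranking walks positions 1-2-3-4-5, expanding outward from the peak — single-peaked.
Cluster 1 violates single-peakedness, so the profile is not single-peaked on this axis.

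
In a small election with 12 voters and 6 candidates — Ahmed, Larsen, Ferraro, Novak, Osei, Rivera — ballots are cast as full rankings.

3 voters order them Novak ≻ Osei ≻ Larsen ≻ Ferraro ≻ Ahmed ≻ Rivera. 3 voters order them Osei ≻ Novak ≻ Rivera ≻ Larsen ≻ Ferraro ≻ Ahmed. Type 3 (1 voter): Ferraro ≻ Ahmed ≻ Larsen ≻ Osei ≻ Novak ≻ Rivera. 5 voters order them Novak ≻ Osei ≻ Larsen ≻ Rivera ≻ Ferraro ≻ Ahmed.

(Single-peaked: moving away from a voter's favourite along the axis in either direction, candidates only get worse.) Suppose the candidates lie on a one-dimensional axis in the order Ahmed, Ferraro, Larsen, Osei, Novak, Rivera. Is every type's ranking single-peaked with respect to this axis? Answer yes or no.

yes

Axis positions: Ahmed=1, Ferraro=2, Larsen=3, Osei=4, Novak=5, Rivera=6.
Type 1 (peak Novak at position 5): ranking walks positions 5-4-3-2-1-6, expanding outward from the peak — single-peaked.
Type 2 (peak Osei at position 4): ranking walks positions 4-5-6-3-2-1, expanding outward from the peak — single-peaked.
Type 3 (peak Ferraro at position 2): ranking walks positions 2-1-3-4-5-6, expanding outward from the peak — single-peaked.
Type 4 (peak Novak at position 5): ranking walks positions 5-4-3-6-2-1, expanding outward from the peak — single-peaked.
Every ranking is single-peaked on this axis.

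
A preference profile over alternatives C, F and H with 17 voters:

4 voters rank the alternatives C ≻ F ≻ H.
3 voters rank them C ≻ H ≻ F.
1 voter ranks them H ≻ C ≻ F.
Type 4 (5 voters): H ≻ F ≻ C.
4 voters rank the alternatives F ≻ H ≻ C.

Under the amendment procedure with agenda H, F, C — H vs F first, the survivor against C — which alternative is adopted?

H

Round 1: H vs F — 9–8, H advances.
Round 2: H vs C — 10–7, H advances.
The agenda winner is H.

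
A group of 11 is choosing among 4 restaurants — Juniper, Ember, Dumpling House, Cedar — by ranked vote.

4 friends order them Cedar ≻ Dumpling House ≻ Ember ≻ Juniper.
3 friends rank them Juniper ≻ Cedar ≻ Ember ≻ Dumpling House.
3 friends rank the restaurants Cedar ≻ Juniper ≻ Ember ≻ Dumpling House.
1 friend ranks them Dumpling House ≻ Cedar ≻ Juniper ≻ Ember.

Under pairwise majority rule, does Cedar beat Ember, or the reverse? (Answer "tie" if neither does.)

Ballots ranking Cedar above Ember: 4 + 3 + 3 + 1 = 11.
Ballots ranking Ember above Cedar: 11 − 11 = 0.
Cedar wins the head-to-head 11–0.

Cedar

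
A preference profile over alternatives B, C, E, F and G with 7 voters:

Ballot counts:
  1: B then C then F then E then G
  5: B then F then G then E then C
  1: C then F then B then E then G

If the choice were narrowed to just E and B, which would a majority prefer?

No ballot ranks E above B: 0.
Ballots ranking B above E: 7 − 0 = 7.
B wins the head-to-head 7–0.

B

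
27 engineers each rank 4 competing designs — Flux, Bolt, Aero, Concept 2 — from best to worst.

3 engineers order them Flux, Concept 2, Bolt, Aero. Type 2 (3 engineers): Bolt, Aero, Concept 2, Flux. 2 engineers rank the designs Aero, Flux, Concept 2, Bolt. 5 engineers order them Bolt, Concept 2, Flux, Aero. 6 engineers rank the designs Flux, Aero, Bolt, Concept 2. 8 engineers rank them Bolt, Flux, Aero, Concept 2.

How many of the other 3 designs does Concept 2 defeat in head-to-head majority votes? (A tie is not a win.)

0

Concept 2 against each rival (27 engineers):
Concept 2 vs Flux: 3+5 = 8 for Concept 2, 19 for Flux — Flux by 19–8.
Concept 2 vs Bolt: Bolt, 22–5.
Concept 2–Aero: Aero 19–8.
Concept 2 beats no one; loses to Flux, Bolt, Aero — 0 pairwise wins.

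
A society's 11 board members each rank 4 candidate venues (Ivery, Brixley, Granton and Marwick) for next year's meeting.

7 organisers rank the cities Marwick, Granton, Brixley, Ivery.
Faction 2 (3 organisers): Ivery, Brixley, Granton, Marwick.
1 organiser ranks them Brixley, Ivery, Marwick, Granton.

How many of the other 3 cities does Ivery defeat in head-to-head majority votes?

Ivery against each rival (11 organisers):
Ivery–Brixley: Brixley 8–3.
Ivery vs Granton: Ivery preferred on 3+1 = 4 ballots; Granton wins 7–4.
Ivery vs Marwick: 3+1 = 4 for Ivery, 7 for Marwick — Marwick by 7–4.
Ivery beats no one; loses to Brixley, Granton, Marwick — 0 pairwise wins.

0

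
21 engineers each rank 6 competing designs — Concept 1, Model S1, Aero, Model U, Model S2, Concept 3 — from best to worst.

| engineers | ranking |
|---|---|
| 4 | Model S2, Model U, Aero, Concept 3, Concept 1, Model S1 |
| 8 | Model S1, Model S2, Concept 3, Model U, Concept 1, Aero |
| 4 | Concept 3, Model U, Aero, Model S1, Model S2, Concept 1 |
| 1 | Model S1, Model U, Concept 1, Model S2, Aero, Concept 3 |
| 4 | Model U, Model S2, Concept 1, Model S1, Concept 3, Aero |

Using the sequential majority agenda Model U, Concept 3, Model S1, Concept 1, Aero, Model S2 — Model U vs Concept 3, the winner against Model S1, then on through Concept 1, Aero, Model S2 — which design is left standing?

Round 1: Model U vs Concept 3 — 9–12, Concept 3 advances.
Round 2: Concept 3 vs Model S1 — 8–13, Model S1 advances.
Round 3: Model S1 vs Concept 1 — 13–8, Model S1 advances.
Round 4: Model S1 vs Aero — 13–8, Model S1 advances.
Round 5: Model S1 vs Model S2 — 13–8, Model S1 advances.
The agenda winner is Model S1.

Model S1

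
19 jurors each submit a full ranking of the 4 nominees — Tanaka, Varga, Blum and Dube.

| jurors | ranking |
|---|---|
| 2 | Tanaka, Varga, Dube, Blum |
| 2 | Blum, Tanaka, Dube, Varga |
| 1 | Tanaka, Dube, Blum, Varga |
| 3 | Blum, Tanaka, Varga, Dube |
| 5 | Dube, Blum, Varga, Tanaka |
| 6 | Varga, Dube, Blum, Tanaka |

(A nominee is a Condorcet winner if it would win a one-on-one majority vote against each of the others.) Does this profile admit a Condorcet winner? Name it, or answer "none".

none

Pairwise majorities:
Tanaka vs Varga: Tanaka preferred on 2+2+1+3 = 8 ballots; Varga wins 11–8.
Tanaka vs Blum: Blum wins 16–3.
Tanaka–Dube: Dube 11–8.
Varga–Blum: Blum 11–8.
Varga vs Dube: Varga wins 11–8.
Blum vs Dube: 2+3 = 5 for Blum, 14 for Dube — Dube by 14–5.
Every nominee loses at least once (Tanaka loses to Varga; Varga loses to Blum; Blum loses to Dube; Dube loses to Varga). The majority relation contains the cycle Varga → Dube → Blum → Varga, so there is no Condorcet winner.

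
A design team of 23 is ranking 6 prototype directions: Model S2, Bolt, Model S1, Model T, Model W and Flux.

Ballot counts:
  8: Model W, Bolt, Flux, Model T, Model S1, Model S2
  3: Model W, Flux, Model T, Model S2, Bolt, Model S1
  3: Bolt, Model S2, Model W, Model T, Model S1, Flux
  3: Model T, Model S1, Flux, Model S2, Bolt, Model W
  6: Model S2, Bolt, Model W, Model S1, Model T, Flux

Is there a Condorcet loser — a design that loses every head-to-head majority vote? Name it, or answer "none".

none

Pairwise majorities:
Model S2 vs Bolt: 3+3+6 = 12 for Model S2, 11 for Bolt — Model S2 by 12–11.
Model S2 vs Model S1: Model S2 wins 12–11.
Model S2 vs Model T: Model T, 14–9.
Model S2 vs Model W: Model S2 wins 12–11.
Model S2 vs Flux: Model S2 preferred on 3+6 = 9 ballots; Flux wins 14–9.
Bolt vs Model S1: Bolt preferred on 8+3+3+6 = 20 ballots; Bolt wins 20–3.
Bolt vs Model T: 8+3+6 = 17 for Bolt, 6 for Model T — Bolt by 17–6.
Bolt vs Model W: Bolt is ranked higher on 3+3+6 = 12 ballots, Model W on 11. Bolt wins 12–11.
Bolt vs Flux: 17 to 6, Bolt.
Model S1–Model T: Model T 17–6.
Model S1 vs Model W: Model W, 20–3.
Model S1 vs Flux: Model S1 wins 12–11.
Model T vs Model W: 3 to 20, Model W.
Model T vs Flux: 12 to 11, Model T.
Model W vs Flux: Model W is ranked higher on 8+3+3+6 = 20 ballots, Flux on 3. Model W wins 20–3.
No design is winless: Model S2 beats Bolt; Bolt beats Model S1; Model S1 beats Flux; Model T beats Model S2; Model W beats Model S1; Flux beats Model S2. There is no Condorcet loser.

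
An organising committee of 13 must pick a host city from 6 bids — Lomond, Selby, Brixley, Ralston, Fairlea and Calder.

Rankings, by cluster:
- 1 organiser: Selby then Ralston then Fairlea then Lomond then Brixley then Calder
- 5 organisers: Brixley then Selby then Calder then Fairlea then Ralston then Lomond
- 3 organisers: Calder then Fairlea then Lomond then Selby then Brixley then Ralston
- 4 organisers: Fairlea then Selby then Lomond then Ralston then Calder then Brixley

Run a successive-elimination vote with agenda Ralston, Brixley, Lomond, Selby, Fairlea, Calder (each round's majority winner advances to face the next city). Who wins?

Calder

Round 1: Ralston vs Brixley — 5–8, Brixley advances.
Round 2: Brixley vs Lomond — 5–8, Lomond advances.
Round 3: Lomond vs Selby — 3–10, Selby advances.
Round 4: Selby vs Fairlea — 6–7, Fairlea advances.
Round 5: Fairlea vs Calder — 5–8, Calder advances.
Calder survives the agenda.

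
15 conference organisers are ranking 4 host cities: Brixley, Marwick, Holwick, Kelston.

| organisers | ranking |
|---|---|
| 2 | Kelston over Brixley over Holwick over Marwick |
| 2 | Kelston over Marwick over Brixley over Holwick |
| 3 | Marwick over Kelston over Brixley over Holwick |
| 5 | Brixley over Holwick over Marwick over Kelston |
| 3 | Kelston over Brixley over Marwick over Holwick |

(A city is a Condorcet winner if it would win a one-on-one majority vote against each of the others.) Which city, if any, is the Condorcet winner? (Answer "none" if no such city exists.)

Head-to-head results (15 organisers):
Brixley vs Marwick: 2+5+3 = 10 for Brixley, 5 for Marwick — Brixley by 10–5.
Brixley vs Holwick: 2+2+3+5+3 = 15 for Brixley, 0 for Holwick — Brixley by 15–0.
Brixley vs Kelston: Kelston wins 10–5.
Marwick vs Holwick: Marwick wins 8–7.
Marwick–Kelston: Marwick 8–7.
Holwick vs Kelston: Kelston wins 10–5.
No city is unbeaten: Brixley loses to Kelston; Marwick loses to Brixley; Holwick loses to Brixley; Kelston loses to Marwick. In particular Brixley > Marwick > Kelston > Brixley is a majority cycle — no Condorcet winner exists.

none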